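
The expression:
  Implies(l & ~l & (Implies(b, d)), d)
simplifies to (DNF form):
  True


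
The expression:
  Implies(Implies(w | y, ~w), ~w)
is always true.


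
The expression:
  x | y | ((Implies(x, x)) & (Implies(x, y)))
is always true.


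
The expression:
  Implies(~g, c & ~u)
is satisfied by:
  {g: True, c: True, u: False}
  {g: True, c: False, u: False}
  {g: True, u: True, c: True}
  {g: True, u: True, c: False}
  {c: True, u: False, g: False}


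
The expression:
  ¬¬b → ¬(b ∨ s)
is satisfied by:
  {b: False}


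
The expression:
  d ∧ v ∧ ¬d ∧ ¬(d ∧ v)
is never true.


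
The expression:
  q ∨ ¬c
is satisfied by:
  {q: True, c: False}
  {c: False, q: False}
  {c: True, q: True}


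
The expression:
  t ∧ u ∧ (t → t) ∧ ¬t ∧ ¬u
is never true.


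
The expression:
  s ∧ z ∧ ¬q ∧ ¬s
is never true.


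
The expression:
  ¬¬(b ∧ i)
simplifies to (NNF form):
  b ∧ i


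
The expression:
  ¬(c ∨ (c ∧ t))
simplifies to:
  ¬c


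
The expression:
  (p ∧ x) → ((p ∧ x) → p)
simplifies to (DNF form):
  True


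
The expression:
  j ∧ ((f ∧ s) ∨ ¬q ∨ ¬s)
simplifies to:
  j ∧ (f ∨ ¬q ∨ ¬s)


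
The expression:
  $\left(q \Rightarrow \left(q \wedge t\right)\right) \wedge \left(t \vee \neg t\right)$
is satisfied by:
  {t: True, q: False}
  {q: False, t: False}
  {q: True, t: True}


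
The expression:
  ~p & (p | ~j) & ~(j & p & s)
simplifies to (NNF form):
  ~j & ~p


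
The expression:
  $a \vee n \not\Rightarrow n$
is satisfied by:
  {a: True}


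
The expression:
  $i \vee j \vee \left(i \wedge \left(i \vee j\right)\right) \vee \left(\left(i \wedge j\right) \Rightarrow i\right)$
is always true.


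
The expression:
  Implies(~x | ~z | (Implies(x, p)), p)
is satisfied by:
  {x: True, p: True, z: True}
  {x: True, p: True, z: False}
  {p: True, z: True, x: False}
  {p: True, z: False, x: False}
  {x: True, z: True, p: False}


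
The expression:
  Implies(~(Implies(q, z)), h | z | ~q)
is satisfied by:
  {z: True, h: True, q: False}
  {z: True, h: False, q: False}
  {h: True, z: False, q: False}
  {z: False, h: False, q: False}
  {z: True, q: True, h: True}
  {z: True, q: True, h: False}
  {q: True, h: True, z: False}


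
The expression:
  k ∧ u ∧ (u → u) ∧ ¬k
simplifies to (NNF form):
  False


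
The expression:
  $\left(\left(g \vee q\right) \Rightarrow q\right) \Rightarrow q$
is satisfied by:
  {q: True, g: True}
  {q: True, g: False}
  {g: True, q: False}


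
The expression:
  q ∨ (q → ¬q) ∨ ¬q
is always true.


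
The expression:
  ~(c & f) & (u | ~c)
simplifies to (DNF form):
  ~c | (u & ~f)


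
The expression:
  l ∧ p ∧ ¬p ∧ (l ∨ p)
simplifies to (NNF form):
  False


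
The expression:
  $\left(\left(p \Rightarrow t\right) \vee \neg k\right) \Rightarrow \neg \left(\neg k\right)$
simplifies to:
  $k$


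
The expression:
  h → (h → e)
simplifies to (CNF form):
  e ∨ ¬h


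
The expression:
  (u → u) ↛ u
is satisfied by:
  {u: False}


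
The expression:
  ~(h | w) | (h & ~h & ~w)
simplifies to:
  ~h & ~w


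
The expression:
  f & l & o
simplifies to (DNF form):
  f & l & o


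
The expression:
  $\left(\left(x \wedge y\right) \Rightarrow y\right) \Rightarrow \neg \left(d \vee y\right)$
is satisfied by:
  {d: False, y: False}


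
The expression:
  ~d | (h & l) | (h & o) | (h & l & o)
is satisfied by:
  {h: True, o: True, l: True, d: False}
  {h: True, o: True, l: False, d: False}
  {h: True, l: True, o: False, d: False}
  {h: True, l: False, o: False, d: False}
  {o: True, l: True, h: False, d: False}
  {o: True, l: False, h: False, d: False}
  {l: True, h: False, o: False, d: False}
  {l: False, h: False, o: False, d: False}
  {d: True, h: True, o: True, l: True}
  {d: True, h: True, o: True, l: False}
  {d: True, h: True, l: True, o: False}


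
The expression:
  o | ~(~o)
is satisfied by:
  {o: True}


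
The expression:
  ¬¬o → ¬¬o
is always true.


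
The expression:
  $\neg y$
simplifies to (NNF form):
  $\neg y$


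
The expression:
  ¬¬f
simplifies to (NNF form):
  f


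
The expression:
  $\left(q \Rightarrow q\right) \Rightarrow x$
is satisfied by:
  {x: True}


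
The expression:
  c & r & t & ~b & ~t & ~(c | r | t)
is never true.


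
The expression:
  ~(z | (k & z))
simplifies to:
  ~z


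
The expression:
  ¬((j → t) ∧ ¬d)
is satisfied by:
  {d: True, j: True, t: False}
  {d: True, t: False, j: False}
  {d: True, j: True, t: True}
  {d: True, t: True, j: False}
  {j: True, t: False, d: False}


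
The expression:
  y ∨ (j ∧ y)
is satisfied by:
  {y: True}


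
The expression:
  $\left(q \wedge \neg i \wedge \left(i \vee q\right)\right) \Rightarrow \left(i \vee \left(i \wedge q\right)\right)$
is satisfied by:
  {i: True, q: False}
  {q: False, i: False}
  {q: True, i: True}


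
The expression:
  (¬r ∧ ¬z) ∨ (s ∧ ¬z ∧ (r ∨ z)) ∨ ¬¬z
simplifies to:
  s ∨ z ∨ ¬r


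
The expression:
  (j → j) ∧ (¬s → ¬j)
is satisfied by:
  {s: True, j: False}
  {j: False, s: False}
  {j: True, s: True}


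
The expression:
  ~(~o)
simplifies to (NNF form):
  o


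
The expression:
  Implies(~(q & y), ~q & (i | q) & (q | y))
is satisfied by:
  {i: True, q: True, y: True}
  {i: True, y: True, q: False}
  {q: True, y: True, i: False}


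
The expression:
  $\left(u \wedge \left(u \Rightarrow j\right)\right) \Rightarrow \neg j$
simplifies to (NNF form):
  $\neg j \vee \neg u$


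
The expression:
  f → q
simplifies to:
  q ∨ ¬f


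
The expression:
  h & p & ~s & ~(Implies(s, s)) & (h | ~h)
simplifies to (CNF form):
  False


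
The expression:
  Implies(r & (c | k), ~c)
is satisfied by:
  {c: False, r: False}
  {r: True, c: False}
  {c: True, r: False}


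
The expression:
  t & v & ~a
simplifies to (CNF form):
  t & v & ~a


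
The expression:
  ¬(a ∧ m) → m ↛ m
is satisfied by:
  {a: True, m: True}


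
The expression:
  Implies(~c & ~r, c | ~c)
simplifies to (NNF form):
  True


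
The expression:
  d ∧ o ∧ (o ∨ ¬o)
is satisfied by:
  {d: True, o: True}


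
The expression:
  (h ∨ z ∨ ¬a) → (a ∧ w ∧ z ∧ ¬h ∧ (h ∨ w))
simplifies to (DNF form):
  (a ∧ w ∧ ¬h) ∨ (a ∧ ¬h ∧ ¬z)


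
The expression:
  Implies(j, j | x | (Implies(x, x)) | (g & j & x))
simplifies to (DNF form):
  True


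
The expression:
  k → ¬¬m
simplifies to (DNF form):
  m ∨ ¬k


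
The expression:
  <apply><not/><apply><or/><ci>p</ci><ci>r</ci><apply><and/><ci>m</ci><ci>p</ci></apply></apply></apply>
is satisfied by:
  {p: False, r: False}


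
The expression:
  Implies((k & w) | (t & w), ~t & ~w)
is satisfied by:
  {t: False, w: False, k: False}
  {k: True, t: False, w: False}
  {t: True, k: False, w: False}
  {k: True, t: True, w: False}
  {w: True, k: False, t: False}


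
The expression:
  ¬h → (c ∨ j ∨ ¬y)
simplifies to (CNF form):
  c ∨ h ∨ j ∨ ¬y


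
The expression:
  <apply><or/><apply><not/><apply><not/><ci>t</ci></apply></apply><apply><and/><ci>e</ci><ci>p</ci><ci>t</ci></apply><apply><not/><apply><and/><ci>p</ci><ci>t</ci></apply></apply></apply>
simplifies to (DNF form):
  <true/>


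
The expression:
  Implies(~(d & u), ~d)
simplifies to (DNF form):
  u | ~d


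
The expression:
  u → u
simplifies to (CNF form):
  True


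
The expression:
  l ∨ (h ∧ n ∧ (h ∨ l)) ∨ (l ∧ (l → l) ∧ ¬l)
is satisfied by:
  {n: True, l: True, h: True}
  {n: True, l: True, h: False}
  {l: True, h: True, n: False}
  {l: True, h: False, n: False}
  {n: True, h: True, l: False}


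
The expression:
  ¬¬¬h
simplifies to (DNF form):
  ¬h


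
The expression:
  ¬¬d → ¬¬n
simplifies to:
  n ∨ ¬d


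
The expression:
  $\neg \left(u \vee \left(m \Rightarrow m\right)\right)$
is never true.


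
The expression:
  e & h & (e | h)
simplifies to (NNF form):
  e & h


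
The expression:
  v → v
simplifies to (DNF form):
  True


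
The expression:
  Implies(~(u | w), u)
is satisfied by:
  {u: True, w: True}
  {u: True, w: False}
  {w: True, u: False}


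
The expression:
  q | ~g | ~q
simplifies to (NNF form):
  True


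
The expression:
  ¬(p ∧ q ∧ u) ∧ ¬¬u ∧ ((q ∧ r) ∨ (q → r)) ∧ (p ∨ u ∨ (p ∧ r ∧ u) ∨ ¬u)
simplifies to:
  u ∧ (r ∨ ¬q) ∧ (¬p ∨ ¬q)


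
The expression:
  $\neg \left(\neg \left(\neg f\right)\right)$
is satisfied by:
  {f: False}


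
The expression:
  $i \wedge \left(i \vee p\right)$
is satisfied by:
  {i: True}


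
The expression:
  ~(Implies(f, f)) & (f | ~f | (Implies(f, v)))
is never true.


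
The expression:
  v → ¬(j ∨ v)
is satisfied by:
  {v: False}


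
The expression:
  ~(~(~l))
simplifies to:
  ~l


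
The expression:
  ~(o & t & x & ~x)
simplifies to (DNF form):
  True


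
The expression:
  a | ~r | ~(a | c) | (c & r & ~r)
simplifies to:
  a | ~c | ~r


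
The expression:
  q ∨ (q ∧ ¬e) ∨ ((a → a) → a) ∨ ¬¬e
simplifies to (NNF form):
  a ∨ e ∨ q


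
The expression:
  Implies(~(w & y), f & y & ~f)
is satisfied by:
  {w: True, y: True}


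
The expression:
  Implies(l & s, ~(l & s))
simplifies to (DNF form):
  ~l | ~s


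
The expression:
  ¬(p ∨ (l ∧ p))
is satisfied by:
  {p: False}


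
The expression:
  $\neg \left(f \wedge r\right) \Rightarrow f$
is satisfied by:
  {f: True}


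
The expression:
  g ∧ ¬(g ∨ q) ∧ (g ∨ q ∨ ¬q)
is never true.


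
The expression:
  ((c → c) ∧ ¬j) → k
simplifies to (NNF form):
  j ∨ k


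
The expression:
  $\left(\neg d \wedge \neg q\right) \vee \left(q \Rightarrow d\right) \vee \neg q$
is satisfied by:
  {d: True, q: False}
  {q: False, d: False}
  {q: True, d: True}


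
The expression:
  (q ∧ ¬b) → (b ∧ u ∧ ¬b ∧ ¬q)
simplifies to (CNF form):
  b ∨ ¬q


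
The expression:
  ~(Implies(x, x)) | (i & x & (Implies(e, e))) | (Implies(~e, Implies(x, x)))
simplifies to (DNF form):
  True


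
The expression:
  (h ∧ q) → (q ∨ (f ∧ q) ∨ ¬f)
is always true.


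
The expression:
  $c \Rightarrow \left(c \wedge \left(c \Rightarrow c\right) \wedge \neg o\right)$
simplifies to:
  $\neg c \vee \neg o$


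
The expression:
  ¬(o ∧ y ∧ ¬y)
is always true.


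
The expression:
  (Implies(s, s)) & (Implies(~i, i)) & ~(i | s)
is never true.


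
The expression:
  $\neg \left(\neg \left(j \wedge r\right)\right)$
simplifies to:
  $j \wedge r$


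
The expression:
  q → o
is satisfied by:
  {o: True, q: False}
  {q: False, o: False}
  {q: True, o: True}


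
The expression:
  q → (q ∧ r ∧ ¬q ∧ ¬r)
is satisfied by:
  {q: False}


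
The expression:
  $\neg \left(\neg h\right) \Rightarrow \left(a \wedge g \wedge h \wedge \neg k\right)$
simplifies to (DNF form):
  $\left(a \wedge g \wedge \neg k\right) \vee \neg h$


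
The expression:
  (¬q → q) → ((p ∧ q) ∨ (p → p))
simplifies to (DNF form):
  True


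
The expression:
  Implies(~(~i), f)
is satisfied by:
  {f: True, i: False}
  {i: False, f: False}
  {i: True, f: True}


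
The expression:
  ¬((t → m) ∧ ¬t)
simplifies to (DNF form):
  t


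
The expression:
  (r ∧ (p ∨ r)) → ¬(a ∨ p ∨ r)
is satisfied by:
  {r: False}


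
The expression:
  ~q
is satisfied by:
  {q: False}


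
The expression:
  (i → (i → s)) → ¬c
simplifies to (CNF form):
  (i ∨ ¬c) ∧ (¬c ∨ ¬s)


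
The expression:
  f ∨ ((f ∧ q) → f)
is always true.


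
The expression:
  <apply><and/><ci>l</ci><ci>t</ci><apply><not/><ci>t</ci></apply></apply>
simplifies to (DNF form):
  <false/>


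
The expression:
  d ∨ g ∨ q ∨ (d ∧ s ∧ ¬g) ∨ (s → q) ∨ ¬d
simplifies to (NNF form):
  True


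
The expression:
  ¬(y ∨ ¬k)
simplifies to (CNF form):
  k ∧ ¬y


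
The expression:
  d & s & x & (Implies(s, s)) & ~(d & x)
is never true.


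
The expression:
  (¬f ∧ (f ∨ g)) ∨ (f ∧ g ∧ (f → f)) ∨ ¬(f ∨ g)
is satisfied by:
  {g: True, f: False}
  {f: False, g: False}
  {f: True, g: True}


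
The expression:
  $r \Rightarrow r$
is always true.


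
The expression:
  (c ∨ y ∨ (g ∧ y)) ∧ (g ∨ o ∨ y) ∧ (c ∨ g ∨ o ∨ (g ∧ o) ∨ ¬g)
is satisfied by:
  {y: True, c: True, o: True, g: True}
  {y: True, c: True, o: True, g: False}
  {y: True, c: True, g: True, o: False}
  {y: True, c: True, g: False, o: False}
  {y: True, o: True, g: True, c: False}
  {y: True, o: True, g: False, c: False}
  {y: True, o: False, g: True, c: False}
  {y: True, o: False, g: False, c: False}
  {c: True, o: True, g: True, y: False}
  {c: True, o: True, g: False, y: False}
  {c: True, g: True, o: False, y: False}


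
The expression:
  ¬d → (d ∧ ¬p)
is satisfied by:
  {d: True}


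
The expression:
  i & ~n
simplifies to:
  i & ~n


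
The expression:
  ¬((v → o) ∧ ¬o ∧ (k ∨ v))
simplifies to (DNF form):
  o ∨ v ∨ ¬k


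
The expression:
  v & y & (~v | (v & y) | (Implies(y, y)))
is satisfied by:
  {y: True, v: True}


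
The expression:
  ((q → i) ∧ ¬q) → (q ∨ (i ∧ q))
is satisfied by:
  {q: True}


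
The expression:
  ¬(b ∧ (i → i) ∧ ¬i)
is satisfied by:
  {i: True, b: False}
  {b: False, i: False}
  {b: True, i: True}


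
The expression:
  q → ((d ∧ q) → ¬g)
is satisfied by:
  {g: False, q: False, d: False}
  {d: True, g: False, q: False}
  {q: True, g: False, d: False}
  {d: True, q: True, g: False}
  {g: True, d: False, q: False}
  {d: True, g: True, q: False}
  {q: True, g: True, d: False}


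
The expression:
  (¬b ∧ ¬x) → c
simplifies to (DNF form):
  b ∨ c ∨ x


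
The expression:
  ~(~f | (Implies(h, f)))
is never true.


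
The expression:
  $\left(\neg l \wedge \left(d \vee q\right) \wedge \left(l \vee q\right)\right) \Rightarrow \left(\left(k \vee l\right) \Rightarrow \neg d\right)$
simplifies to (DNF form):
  $l \vee \neg d \vee \neg k \vee \neg q$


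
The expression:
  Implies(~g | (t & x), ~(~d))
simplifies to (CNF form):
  (d | g) & (d | g | ~t) & (d | g | ~x) & (d | ~t | ~x)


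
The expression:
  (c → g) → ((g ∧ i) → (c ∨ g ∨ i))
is always true.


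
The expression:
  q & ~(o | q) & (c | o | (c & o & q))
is never true.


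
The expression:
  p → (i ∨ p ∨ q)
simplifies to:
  True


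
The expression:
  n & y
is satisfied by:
  {y: True, n: True}


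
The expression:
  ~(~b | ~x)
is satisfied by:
  {b: True, x: True}


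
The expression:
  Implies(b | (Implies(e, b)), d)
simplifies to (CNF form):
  (d | e) & (d | ~b)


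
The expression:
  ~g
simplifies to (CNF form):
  ~g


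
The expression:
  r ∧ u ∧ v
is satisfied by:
  {r: True, u: True, v: True}


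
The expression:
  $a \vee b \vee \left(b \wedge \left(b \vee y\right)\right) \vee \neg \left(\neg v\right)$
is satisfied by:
  {a: True, b: True, v: True}
  {a: True, b: True, v: False}
  {a: True, v: True, b: False}
  {a: True, v: False, b: False}
  {b: True, v: True, a: False}
  {b: True, v: False, a: False}
  {v: True, b: False, a: False}


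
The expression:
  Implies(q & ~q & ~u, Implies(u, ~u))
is always true.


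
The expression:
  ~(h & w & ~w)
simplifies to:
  True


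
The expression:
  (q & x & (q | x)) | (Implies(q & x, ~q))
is always true.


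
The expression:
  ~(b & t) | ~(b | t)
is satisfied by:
  {t: False, b: False}
  {b: True, t: False}
  {t: True, b: False}


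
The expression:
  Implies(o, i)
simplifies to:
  i | ~o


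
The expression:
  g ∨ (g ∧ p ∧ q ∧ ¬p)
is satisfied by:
  {g: True}


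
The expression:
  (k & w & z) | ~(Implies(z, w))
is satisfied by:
  {z: True, k: True, w: False}
  {z: True, w: False, k: False}
  {z: True, k: True, w: True}


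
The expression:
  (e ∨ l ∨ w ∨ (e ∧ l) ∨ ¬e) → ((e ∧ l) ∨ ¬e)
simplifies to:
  l ∨ ¬e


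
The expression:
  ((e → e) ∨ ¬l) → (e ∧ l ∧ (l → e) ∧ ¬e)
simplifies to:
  False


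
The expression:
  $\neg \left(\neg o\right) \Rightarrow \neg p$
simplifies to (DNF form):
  $\neg o \vee \neg p$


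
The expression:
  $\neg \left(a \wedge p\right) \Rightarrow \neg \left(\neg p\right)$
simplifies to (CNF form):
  $p$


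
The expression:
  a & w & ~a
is never true.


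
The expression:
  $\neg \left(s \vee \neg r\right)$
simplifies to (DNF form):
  $r \wedge \neg s$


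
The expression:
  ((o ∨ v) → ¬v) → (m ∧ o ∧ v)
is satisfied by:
  {v: True}


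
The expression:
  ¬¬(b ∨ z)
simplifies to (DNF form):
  b ∨ z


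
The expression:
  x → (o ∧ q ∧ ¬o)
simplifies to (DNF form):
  ¬x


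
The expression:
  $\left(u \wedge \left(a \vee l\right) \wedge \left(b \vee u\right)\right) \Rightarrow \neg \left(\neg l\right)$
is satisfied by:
  {l: True, u: False, a: False}
  {u: False, a: False, l: False}
  {a: True, l: True, u: False}
  {a: True, u: False, l: False}
  {l: True, u: True, a: False}
  {u: True, l: False, a: False}
  {a: True, u: True, l: True}


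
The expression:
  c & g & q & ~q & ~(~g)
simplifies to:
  False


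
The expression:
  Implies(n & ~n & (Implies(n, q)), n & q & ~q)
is always true.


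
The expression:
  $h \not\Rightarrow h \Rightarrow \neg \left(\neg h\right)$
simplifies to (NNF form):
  $\text{True}$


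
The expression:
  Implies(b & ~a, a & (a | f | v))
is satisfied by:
  {a: True, b: False}
  {b: False, a: False}
  {b: True, a: True}


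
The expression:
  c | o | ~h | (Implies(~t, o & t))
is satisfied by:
  {t: True, c: True, o: True, h: False}
  {t: True, c: True, o: False, h: False}
  {t: True, o: True, c: False, h: False}
  {t: True, o: False, c: False, h: False}
  {c: True, o: True, t: False, h: False}
  {c: True, o: False, t: False, h: False}
  {o: True, t: False, c: False, h: False}
  {o: False, t: False, c: False, h: False}
  {h: True, t: True, c: True, o: True}
  {h: True, t: True, c: True, o: False}
  {h: True, t: True, o: True, c: False}
  {h: True, t: True, o: False, c: False}
  {h: True, c: True, o: True, t: False}
  {h: True, c: True, o: False, t: False}
  {h: True, o: True, c: False, t: False}


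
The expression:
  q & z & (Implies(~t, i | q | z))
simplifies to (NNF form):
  q & z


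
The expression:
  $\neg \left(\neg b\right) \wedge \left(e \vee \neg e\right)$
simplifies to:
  $b$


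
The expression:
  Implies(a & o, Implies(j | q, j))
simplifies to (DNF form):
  j | ~a | ~o | ~q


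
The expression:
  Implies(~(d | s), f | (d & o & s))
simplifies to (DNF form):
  d | f | s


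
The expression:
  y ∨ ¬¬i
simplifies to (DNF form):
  i ∨ y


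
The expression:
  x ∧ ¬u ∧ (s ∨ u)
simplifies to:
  s ∧ x ∧ ¬u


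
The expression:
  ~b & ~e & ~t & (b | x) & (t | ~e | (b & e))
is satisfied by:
  {x: True, e: False, t: False, b: False}


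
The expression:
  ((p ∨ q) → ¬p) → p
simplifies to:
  p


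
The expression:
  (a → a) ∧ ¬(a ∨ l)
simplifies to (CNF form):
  ¬a ∧ ¬l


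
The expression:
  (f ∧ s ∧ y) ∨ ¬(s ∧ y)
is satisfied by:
  {f: True, s: False, y: False}
  {s: False, y: False, f: False}
  {y: True, f: True, s: False}
  {y: True, s: False, f: False}
  {f: True, s: True, y: False}
  {s: True, f: False, y: False}
  {y: True, s: True, f: True}


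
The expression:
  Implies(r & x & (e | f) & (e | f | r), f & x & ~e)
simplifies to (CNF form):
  ~e | ~r | ~x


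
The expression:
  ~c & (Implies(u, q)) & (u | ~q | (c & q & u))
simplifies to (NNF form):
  ~c & (q | ~u) & (u | ~q)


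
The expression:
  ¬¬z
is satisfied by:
  {z: True}


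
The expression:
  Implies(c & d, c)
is always true.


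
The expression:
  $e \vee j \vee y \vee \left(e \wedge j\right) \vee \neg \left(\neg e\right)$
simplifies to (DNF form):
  $e \vee j \vee y$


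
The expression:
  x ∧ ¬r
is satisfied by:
  {x: True, r: False}


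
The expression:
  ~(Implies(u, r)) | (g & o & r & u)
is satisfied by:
  {o: True, u: True, g: True, r: False}
  {o: True, u: True, g: False, r: False}
  {u: True, g: True, o: False, r: False}
  {u: True, o: False, g: False, r: False}
  {r: True, o: True, u: True, g: True}


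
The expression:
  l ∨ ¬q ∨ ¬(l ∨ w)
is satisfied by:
  {l: True, w: False, q: False}
  {w: False, q: False, l: False}
  {q: True, l: True, w: False}
  {q: True, w: False, l: False}
  {l: True, w: True, q: False}
  {w: True, l: False, q: False}
  {q: True, w: True, l: True}


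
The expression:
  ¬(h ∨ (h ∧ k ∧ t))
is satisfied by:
  {h: False}


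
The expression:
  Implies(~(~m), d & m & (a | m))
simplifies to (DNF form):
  d | ~m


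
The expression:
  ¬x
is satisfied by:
  {x: False}


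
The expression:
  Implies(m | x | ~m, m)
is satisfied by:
  {m: True}


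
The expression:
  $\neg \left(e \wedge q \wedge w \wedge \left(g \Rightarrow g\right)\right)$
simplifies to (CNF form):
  $\neg e \vee \neg q \vee \neg w$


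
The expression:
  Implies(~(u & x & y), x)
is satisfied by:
  {x: True}


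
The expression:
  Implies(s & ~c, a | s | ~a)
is always true.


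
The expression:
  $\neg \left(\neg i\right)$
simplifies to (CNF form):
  $i$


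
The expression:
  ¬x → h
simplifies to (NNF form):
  h ∨ x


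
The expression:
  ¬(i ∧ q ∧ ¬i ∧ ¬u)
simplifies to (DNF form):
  True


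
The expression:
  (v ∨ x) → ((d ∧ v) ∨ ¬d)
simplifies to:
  v ∨ ¬d ∨ ¬x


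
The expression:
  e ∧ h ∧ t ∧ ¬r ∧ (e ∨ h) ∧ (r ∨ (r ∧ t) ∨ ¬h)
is never true.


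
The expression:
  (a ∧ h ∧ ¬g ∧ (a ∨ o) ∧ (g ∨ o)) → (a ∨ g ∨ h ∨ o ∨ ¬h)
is always true.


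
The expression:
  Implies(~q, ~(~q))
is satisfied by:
  {q: True}


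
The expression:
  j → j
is always true.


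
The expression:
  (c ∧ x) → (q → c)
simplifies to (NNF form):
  True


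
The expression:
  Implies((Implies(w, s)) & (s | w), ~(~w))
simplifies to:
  w | ~s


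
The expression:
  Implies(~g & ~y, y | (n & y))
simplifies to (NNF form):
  g | y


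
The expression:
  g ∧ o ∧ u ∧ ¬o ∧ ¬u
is never true.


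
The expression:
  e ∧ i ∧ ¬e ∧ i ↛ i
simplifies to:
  False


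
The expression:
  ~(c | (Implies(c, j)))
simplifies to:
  False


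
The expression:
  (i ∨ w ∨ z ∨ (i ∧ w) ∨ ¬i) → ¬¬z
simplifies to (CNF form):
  z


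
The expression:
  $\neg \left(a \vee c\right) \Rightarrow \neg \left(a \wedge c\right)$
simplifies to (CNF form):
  $\text{True}$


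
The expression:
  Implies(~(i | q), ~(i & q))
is always true.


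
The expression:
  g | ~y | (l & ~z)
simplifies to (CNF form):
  (g | l | ~y) & (g | ~y | ~z)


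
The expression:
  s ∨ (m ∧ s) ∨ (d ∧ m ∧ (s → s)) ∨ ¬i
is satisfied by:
  {d: True, s: True, m: True, i: False}
  {d: True, s: True, m: False, i: False}
  {s: True, m: True, d: False, i: False}
  {s: True, d: False, m: False, i: False}
  {d: True, m: True, s: False, i: False}
  {d: True, m: False, s: False, i: False}
  {m: True, d: False, s: False, i: False}
  {m: False, d: False, s: False, i: False}
  {i: True, d: True, s: True, m: True}
  {i: True, d: True, s: True, m: False}
  {i: True, s: True, m: True, d: False}
  {i: True, s: True, m: False, d: False}
  {i: True, d: True, m: True, s: False}


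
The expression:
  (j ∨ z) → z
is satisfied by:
  {z: True, j: False}
  {j: False, z: False}
  {j: True, z: True}


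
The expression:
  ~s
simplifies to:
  ~s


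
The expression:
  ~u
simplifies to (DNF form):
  ~u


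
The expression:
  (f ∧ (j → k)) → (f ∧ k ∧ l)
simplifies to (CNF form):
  (j ∨ k ∨ ¬f) ∧ (j ∨ l ∨ ¬f) ∧ (k ∨ ¬f ∨ ¬k) ∧ (l ∨ ¬f ∨ ¬k)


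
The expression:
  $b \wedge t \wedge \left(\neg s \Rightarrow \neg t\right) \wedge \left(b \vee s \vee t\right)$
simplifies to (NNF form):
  $b \wedge s \wedge t$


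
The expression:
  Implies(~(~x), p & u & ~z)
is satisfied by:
  {u: True, p: True, z: False, x: False}
  {u: True, z: False, p: False, x: False}
  {p: True, u: False, z: False, x: False}
  {u: False, z: False, p: False, x: False}
  {u: True, z: True, p: True, x: False}
  {u: True, z: True, p: False, x: False}
  {z: True, p: True, u: False, x: False}
  {z: True, u: False, p: False, x: False}
  {x: True, u: True, p: True, z: False}


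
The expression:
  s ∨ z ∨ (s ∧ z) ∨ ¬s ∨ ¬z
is always true.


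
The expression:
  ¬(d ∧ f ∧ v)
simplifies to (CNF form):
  ¬d ∨ ¬f ∨ ¬v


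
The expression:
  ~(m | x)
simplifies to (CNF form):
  ~m & ~x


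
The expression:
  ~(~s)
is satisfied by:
  {s: True}


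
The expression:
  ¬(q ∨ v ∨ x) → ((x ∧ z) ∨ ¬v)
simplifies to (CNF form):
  True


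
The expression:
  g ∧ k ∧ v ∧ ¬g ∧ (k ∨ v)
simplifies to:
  False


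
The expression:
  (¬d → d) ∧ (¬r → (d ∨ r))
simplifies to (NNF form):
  d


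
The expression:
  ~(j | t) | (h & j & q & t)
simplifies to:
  (h | ~t) & (j | ~t) & (q | ~t) & (t | ~j)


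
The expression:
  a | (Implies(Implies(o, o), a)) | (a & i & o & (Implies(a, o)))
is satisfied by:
  {a: True}


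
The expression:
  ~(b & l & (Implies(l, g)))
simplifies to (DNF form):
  ~b | ~g | ~l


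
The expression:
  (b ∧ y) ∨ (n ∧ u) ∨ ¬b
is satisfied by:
  {y: True, u: True, n: True, b: False}
  {y: True, u: True, n: False, b: False}
  {y: True, n: True, u: False, b: False}
  {y: True, n: False, u: False, b: False}
  {u: True, n: True, y: False, b: False}
  {u: True, y: False, n: False, b: False}
  {u: False, n: True, y: False, b: False}
  {u: False, y: False, n: False, b: False}
  {y: True, b: True, u: True, n: True}
  {y: True, b: True, u: True, n: False}
  {y: True, b: True, n: True, u: False}
  {y: True, b: True, n: False, u: False}
  {b: True, u: True, n: True, y: False}


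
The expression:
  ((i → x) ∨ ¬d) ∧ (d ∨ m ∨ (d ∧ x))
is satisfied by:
  {x: True, d: True, m: True, i: False}
  {x: True, d: True, m: False, i: False}
  {d: True, m: True, i: False, x: False}
  {d: True, m: False, i: False, x: False}
  {x: True, d: True, i: True, m: True}
  {x: True, d: True, i: True, m: False}
  {x: True, i: False, m: True, d: False}
  {i: False, m: True, x: False, d: False}
  {x: True, i: True, m: True, d: False}
  {i: True, m: True, x: False, d: False}


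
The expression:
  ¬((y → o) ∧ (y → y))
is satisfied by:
  {y: True, o: False}


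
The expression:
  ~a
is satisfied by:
  {a: False}


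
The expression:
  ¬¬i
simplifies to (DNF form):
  i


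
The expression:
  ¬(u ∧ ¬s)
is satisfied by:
  {s: True, u: False}
  {u: False, s: False}
  {u: True, s: True}


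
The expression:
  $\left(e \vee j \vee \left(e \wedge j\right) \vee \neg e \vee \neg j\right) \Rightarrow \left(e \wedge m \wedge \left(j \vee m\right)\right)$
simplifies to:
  $e \wedge m$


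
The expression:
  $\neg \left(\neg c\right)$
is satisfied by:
  {c: True}


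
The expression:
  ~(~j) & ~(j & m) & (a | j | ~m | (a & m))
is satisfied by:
  {j: True, m: False}


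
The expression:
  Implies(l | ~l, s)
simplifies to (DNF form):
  s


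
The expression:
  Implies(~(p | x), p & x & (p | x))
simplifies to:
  p | x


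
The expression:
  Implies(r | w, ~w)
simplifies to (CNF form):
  ~w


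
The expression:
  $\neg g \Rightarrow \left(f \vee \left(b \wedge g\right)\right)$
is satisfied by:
  {g: True, f: True}
  {g: True, f: False}
  {f: True, g: False}


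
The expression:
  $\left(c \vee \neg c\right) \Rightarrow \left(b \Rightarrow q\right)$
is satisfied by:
  {q: True, b: False}
  {b: False, q: False}
  {b: True, q: True}


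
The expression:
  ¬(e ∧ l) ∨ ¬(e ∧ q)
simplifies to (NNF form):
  ¬e ∨ ¬l ∨ ¬q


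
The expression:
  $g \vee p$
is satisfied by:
  {g: True, p: True}
  {g: True, p: False}
  {p: True, g: False}


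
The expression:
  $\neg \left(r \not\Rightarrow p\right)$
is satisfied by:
  {p: True, r: False}
  {r: False, p: False}
  {r: True, p: True}


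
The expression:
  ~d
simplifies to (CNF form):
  ~d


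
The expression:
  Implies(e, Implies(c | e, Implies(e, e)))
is always true.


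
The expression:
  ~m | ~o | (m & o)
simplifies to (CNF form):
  True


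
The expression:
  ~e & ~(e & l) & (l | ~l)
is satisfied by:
  {e: False}


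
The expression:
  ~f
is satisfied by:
  {f: False}


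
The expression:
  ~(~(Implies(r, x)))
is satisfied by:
  {x: True, r: False}
  {r: False, x: False}
  {r: True, x: True}


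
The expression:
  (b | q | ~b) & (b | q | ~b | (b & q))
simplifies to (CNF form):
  True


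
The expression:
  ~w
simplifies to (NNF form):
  ~w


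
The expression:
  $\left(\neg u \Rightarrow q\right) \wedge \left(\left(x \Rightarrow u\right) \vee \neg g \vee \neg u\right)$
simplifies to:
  $q \vee u$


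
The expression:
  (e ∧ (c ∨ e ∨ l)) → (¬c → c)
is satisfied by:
  {c: True, e: False}
  {e: False, c: False}
  {e: True, c: True}


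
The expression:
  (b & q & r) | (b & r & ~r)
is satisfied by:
  {r: True, b: True, q: True}


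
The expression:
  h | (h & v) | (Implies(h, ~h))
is always true.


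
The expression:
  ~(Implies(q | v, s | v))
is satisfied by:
  {q: True, v: False, s: False}


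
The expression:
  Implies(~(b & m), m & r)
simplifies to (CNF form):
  m & (b | r)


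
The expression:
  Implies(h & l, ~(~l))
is always true.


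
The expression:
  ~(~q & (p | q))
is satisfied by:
  {q: True, p: False}
  {p: False, q: False}
  {p: True, q: True}


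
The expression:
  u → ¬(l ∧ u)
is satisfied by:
  {l: False, u: False}
  {u: True, l: False}
  {l: True, u: False}


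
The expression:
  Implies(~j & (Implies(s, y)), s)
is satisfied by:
  {s: True, j: True}
  {s: True, j: False}
  {j: True, s: False}


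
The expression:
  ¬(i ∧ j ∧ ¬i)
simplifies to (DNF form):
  True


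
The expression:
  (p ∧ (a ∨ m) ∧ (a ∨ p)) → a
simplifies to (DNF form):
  a ∨ ¬m ∨ ¬p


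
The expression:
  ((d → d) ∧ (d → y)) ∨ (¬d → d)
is always true.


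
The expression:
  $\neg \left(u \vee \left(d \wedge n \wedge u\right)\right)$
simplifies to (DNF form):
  $\neg u$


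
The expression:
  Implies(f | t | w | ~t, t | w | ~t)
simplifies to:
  True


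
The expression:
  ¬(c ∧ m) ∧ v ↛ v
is never true.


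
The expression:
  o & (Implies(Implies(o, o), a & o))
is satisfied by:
  {a: True, o: True}


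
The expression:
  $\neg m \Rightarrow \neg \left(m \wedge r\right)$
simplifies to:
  $\text{True}$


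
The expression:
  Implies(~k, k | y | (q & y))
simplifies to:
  k | y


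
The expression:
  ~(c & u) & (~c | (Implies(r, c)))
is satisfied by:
  {u: False, c: False}
  {c: True, u: False}
  {u: True, c: False}


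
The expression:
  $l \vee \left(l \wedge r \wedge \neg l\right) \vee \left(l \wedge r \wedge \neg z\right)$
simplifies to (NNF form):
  $l$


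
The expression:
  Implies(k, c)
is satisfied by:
  {c: True, k: False}
  {k: False, c: False}
  {k: True, c: True}


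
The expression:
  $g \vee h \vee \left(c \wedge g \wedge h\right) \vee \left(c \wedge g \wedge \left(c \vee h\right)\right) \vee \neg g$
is always true.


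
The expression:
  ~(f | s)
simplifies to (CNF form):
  ~f & ~s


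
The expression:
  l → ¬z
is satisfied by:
  {l: False, z: False}
  {z: True, l: False}
  {l: True, z: False}


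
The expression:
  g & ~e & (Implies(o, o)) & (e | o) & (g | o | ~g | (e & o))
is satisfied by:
  {g: True, o: True, e: False}


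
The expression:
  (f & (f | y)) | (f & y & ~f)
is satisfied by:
  {f: True}


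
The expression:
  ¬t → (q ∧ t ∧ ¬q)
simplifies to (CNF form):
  t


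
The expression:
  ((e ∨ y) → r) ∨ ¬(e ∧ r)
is always true.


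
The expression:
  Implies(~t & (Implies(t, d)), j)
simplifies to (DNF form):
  j | t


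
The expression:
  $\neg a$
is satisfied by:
  {a: False}


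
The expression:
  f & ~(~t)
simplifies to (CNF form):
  f & t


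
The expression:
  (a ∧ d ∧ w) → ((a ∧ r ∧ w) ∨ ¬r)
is always true.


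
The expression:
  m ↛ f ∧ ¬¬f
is never true.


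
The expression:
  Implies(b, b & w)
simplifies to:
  w | ~b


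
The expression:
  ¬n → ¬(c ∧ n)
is always true.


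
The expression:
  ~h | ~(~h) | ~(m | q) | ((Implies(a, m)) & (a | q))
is always true.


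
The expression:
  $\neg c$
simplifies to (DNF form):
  $\neg c$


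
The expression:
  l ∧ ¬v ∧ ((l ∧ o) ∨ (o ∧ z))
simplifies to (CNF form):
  l ∧ o ∧ ¬v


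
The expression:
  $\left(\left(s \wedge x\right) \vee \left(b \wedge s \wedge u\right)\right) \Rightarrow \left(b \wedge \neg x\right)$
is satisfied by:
  {s: False, x: False}
  {x: True, s: False}
  {s: True, x: False}


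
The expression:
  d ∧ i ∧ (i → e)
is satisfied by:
  {i: True, e: True, d: True}


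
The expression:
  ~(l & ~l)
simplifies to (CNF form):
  True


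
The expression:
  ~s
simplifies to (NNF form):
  ~s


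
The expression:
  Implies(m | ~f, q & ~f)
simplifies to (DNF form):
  (f & ~m) | (q & ~f)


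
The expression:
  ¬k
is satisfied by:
  {k: False}


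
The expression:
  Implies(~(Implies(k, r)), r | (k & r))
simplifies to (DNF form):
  r | ~k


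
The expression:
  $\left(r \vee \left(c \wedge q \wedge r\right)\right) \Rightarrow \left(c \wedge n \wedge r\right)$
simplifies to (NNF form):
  $\left(c \wedge n\right) \vee \neg r$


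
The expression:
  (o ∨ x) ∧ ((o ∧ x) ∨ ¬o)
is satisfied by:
  {x: True}


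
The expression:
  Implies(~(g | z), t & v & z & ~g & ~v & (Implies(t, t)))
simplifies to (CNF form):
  g | z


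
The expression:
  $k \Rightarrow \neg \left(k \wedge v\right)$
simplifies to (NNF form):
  $\neg k \vee \neg v$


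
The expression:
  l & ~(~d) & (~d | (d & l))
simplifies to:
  d & l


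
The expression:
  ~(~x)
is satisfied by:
  {x: True}


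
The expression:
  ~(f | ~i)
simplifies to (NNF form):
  i & ~f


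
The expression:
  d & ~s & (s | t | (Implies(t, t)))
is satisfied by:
  {d: True, s: False}


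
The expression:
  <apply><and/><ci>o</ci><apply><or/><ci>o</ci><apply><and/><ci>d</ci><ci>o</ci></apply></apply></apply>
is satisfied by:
  {o: True}


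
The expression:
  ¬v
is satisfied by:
  {v: False}


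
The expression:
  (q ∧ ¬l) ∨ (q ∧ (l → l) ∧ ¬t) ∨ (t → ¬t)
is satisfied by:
  {q: True, l: False, t: False}
  {l: False, t: False, q: False}
  {q: True, l: True, t: False}
  {l: True, q: False, t: False}
  {t: True, q: True, l: False}


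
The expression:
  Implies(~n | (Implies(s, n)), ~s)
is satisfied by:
  {s: False}


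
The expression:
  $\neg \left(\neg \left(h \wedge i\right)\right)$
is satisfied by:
  {h: True, i: True}


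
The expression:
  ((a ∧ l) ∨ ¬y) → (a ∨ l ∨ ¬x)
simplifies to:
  a ∨ l ∨ y ∨ ¬x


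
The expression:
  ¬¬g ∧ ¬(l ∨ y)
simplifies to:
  g ∧ ¬l ∧ ¬y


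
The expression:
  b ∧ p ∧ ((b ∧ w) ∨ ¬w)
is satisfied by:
  {p: True, b: True}


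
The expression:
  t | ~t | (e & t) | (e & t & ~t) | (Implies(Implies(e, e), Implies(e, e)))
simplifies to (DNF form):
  True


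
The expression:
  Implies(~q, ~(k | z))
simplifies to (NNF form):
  q | (~k & ~z)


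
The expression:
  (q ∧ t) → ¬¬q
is always true.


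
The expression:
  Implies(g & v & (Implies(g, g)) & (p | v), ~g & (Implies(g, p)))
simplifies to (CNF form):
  ~g | ~v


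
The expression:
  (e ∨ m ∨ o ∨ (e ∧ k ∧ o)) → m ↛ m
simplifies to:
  ¬e ∧ ¬m ∧ ¬o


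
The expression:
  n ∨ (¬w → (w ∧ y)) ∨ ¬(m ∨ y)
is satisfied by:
  {w: True, n: True, y: False, m: False}
  {w: True, n: True, m: True, y: False}
  {w: True, n: True, y: True, m: False}
  {w: True, n: True, m: True, y: True}
  {w: True, y: False, m: False, n: False}
  {w: True, m: True, y: False, n: False}
  {w: True, y: True, m: False, n: False}
  {w: True, m: True, y: True, n: False}
  {n: True, y: False, m: False, w: False}
  {m: True, n: True, y: False, w: False}
  {n: True, y: True, m: False, w: False}
  {m: True, n: True, y: True, w: False}
  {n: False, y: False, m: False, w: False}


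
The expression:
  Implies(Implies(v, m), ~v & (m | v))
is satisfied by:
  {m: True, v: False}
  {v: True, m: False}


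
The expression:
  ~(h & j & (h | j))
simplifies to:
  ~h | ~j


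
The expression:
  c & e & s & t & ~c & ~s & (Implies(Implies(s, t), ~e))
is never true.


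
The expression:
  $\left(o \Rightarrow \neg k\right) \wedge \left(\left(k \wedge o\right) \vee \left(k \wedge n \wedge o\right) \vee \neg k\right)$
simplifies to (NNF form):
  $\neg k$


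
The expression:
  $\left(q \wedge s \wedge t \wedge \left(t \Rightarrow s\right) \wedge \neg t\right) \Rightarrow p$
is always true.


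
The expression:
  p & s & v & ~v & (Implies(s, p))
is never true.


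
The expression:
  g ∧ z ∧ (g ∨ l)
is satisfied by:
  {z: True, g: True}


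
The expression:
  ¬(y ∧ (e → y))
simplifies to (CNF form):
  ¬y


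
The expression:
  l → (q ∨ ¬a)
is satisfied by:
  {q: True, l: False, a: False}
  {l: False, a: False, q: False}
  {a: True, q: True, l: False}
  {a: True, l: False, q: False}
  {q: True, l: True, a: False}
  {l: True, q: False, a: False}
  {a: True, l: True, q: True}


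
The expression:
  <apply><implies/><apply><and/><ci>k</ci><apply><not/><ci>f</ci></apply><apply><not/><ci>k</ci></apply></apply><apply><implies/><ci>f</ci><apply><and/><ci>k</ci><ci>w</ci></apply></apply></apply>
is always true.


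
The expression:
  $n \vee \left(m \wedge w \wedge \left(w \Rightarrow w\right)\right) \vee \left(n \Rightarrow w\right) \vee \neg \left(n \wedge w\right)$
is always true.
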